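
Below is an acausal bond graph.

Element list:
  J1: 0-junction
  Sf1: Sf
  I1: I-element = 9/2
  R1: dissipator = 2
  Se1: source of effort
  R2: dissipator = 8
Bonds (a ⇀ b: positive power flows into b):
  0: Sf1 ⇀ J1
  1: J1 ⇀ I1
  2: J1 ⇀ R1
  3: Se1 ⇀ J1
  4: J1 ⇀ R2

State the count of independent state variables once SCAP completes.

b0 stroke→Sf1  (Sf1: flow source, stroke at near end)
b3 stroke→J1  (Se1 (Se) sets effort on bond)
b1 stroke→I1  (common-e at J1 fixed by 3)
b2 stroke→R1  (J1 effort already set via bond 3)
b4 stroke→R2  (J1 effort already set via bond 3)

1  (I1 all integral)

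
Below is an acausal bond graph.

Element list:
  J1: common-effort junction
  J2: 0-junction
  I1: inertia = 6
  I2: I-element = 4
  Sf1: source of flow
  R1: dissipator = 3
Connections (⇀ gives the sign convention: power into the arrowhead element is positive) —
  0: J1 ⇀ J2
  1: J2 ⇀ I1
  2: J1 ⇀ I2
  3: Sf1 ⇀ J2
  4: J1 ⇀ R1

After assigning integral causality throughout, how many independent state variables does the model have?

2  (I1, I2 all integral)

bond 3 →Sf1  (Sf1 fixes flow; stroke at Sf1)
bond 1 →I1  (I1: I, integral causality)
bond 0 →J2  (only one effort-in slot at J2)
bond 2 →I2  (I2 integral (f out))
bond 4 →J1  (J1 needs exactly one e-in)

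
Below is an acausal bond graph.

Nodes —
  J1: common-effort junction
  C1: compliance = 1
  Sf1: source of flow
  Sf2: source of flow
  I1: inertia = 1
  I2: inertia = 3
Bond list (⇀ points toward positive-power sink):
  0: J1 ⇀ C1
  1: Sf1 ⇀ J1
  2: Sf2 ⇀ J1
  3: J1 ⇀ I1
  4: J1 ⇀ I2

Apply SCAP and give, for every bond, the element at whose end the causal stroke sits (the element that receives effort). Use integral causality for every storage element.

#0 |J1
#1 |Sf1
#2 |Sf2
#3 |I1
#4 |I2

β1 stroke→Sf1  (Sf1 fixes flow; stroke at Sf1)
β2 stroke→Sf2  (Sf2: flow source, stroke at near end)
β0 stroke→J1  (C1: C, integral causality)
β3 stroke→I1  (common-e at J1 fixed by 0)
β4 stroke→I2  (0-jn J1 has e-setter on 0)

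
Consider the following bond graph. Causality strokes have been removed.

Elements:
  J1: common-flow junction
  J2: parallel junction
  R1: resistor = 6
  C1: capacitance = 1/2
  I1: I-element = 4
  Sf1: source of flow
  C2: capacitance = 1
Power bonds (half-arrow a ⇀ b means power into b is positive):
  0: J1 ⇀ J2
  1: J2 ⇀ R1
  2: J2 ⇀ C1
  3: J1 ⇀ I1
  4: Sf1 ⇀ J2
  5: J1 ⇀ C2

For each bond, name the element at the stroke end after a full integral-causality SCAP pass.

β4 stroke→Sf1  (Sf1 (Sf) sets flow on bond)
β2 stroke→J2  (C1 integral (e out))
β0 stroke→J1  (common-e at J2 fixed by 2)
β1 stroke→R1  (J2 effort already set via bond 2)
β3 stroke→I1  (I1: I, integral causality)
β5 stroke→J1  (1-jn J1 has f-setter on 3)

b0 stroke at J1
b1 stroke at R1
b2 stroke at J2
b3 stroke at I1
b4 stroke at Sf1
b5 stroke at J1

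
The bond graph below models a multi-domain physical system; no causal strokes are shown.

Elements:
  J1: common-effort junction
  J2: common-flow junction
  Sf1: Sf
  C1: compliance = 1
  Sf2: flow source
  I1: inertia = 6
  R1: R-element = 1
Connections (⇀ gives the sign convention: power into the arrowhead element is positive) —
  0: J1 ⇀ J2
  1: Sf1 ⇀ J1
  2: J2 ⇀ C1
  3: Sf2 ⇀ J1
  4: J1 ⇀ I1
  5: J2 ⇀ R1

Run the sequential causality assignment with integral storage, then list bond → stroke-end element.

bond 0 stroke at J1
bond 1 stroke at Sf1
bond 2 stroke at J2
bond 3 stroke at Sf2
bond 4 stroke at I1
bond 5 stroke at J2

β1 |Sf1  (source Sf1 imposes f)
β3 |Sf2  (Sf2 (Sf) sets flow on bond)
β2 |J2  (C1: C, integral causality)
β4 |I1  (prefer integral on I1)
β0 |J1  (J1: last free bond brings effort in)
β5 |J2  (common-f at J2 fixed by 0)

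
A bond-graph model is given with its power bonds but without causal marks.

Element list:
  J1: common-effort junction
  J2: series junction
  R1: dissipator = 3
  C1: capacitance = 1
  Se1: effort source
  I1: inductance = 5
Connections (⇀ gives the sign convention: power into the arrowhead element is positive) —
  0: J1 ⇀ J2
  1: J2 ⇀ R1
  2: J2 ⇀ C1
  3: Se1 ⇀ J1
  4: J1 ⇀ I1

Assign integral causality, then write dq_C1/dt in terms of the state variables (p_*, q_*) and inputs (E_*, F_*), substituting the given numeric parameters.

β3 stroke at J1  (Se1: effort source, stroke at far end)
β0 stroke at J2  (J1: bond 3 brought effort, rest push out)
β4 stroke at I1  (0-jn J1 has e-setter on 3)
β2 stroke at J2  (prefer integral on C1)
β1 stroke at R1  (only one flow-in slot at J2)

dq_C1/dt = E_Se1/3 - q_C1/3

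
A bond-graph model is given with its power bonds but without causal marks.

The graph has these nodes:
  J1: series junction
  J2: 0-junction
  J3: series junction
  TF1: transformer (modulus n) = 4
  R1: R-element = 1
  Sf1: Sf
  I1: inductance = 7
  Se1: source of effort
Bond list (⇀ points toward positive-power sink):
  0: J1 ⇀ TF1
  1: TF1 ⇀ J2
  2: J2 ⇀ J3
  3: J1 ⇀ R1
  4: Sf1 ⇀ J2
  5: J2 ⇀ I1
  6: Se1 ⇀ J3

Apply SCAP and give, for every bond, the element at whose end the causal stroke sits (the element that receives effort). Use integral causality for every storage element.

bond 4 stroke at Sf1  (Sf1: flow source, stroke at near end)
bond 6 stroke at J3  (Se1 (Se) sets effort on bond)
bond 2 stroke at J2  (only one flow-in slot at J3)
bond 1 stroke at TF1  (J2 effort already set via bond 2)
bond 5 stroke at I1  (common-e at J2 fixed by 2)
bond 0 stroke at J1  (through TF1, causality passes straight; one stroke at TF1)
bond 3 stroke at R1  (only one flow-in slot at J1)

bond 0 |J1
bond 1 |TF1
bond 2 |J2
bond 3 |R1
bond 4 |Sf1
bond 5 |I1
bond 6 |J3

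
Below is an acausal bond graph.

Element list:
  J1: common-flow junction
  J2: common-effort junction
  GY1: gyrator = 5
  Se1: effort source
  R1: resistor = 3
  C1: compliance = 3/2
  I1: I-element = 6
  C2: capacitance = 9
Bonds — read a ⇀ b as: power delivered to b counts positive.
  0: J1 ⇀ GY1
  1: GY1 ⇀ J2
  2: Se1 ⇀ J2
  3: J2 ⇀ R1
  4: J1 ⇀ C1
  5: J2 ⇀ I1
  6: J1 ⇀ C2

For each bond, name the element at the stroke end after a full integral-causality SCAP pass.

β2 →J2  (Se1 fixes effort; stroke away)
β1 →GY1  (common-e at J2 fixed by 2)
β3 →R1  (common-e at J2 fixed by 2)
β5 →I1  (J2: bond 2 brought effort, rest push out)
β0 →GY1  (GY1: gyrator matches bond 1)
β4 →J1  (J1: bond 0 brought flow, rest push out)
β6 →J1  (common-f at J1 fixed by 0)

b0 |GY1
b1 |GY1
b2 |J2
b3 |R1
b4 |J1
b5 |I1
b6 |J1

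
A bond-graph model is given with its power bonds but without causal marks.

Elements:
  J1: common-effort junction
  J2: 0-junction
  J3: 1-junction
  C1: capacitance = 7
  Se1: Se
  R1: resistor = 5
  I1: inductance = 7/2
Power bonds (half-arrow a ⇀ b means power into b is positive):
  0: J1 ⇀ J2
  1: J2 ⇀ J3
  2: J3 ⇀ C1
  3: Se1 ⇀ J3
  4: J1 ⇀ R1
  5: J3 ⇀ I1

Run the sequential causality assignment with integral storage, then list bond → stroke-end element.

#0 stroke→J2
#1 stroke→J3
#2 stroke→J3
#3 stroke→J3
#4 stroke→J1
#5 stroke→I1

β3 stroke→J3  (Se1: effort source, stroke at far end)
β2 stroke→J3  (C1: C, integral causality)
β5 stroke→I1  (prefer integral on I1)
β1 stroke→J3  (1-jn J3 has f-setter on 5)
β0 stroke→J2  (only one effort-in slot at J2)
β4 stroke→J1  (only one effort-in slot at J1)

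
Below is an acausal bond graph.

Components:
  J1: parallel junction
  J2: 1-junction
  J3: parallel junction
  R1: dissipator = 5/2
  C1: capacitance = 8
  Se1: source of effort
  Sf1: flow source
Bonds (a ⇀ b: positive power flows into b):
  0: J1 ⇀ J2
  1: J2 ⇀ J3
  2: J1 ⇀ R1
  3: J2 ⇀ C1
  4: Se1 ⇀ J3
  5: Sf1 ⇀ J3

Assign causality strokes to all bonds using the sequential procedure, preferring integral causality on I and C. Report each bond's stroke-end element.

bond 0 stroke at J1
bond 1 stroke at J2
bond 2 stroke at R1
bond 3 stroke at J2
bond 4 stroke at J3
bond 5 stroke at Sf1

b4 stroke→J3  (Se1 (Se) sets effort on bond)
b5 stroke→Sf1  (Sf1 (Sf) sets flow on bond)
b1 stroke→J2  (J3 effort already set via bond 4)
b3 stroke→J2  (C1 integral (e out))
b0 stroke→J1  (J2 needs exactly one f-in)
b2 stroke→R1  (J1 effort already set via bond 0)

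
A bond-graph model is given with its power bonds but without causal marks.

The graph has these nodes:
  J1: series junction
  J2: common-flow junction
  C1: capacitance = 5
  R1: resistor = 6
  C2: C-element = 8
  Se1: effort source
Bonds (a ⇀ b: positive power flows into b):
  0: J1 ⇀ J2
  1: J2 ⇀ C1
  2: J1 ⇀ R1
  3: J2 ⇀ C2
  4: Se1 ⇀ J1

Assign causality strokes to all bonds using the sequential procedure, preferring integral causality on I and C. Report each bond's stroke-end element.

#0 stroke at J1
#1 stroke at J2
#2 stroke at R1
#3 stroke at J2
#4 stroke at J1

b4 stroke at J1  (Se1 (Se) sets effort on bond)
b1 stroke at J2  (C1: C, integral causality)
b3 stroke at J2  (C2 integral (e out))
b0 stroke at J1  (closing 1-jn rule on J2)
b2 stroke at R1  (J1 needs exactly one f-in)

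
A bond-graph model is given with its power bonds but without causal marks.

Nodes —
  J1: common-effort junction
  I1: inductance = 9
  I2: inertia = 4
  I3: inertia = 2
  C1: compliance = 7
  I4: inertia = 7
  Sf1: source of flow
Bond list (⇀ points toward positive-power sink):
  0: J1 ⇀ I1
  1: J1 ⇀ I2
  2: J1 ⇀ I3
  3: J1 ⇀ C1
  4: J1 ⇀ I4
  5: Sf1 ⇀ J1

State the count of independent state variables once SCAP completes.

#5 →Sf1  (Sf1 (Sf) sets flow on bond)
#0 →I1  (prefer integral on I1)
#1 →I2  (prefer integral on I2)
#2 →I3  (I3 integral (f out))
#3 →J1  (C1 outputs effort q/C1)
#4 →I4  (common-e at J1 fixed by 3)

5  (C1, I1, I2, I3, I4 all integral)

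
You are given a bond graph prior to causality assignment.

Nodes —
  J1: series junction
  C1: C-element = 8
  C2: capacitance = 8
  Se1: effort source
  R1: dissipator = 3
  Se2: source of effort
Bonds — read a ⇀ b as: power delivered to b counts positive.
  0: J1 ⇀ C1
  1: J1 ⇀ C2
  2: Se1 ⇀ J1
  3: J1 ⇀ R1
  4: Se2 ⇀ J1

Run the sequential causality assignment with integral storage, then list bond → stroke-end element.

#2 stroke→J1  (source Se1 imposes e)
#4 stroke→J1  (Se2: effort source, stroke at far end)
#0 stroke→J1  (prefer integral on C1)
#1 stroke→J1  (C2: C, integral causality)
#3 stroke→R1  (J1: last free bond brings flow in)

β0 stroke at J1
β1 stroke at J1
β2 stroke at J1
β3 stroke at R1
β4 stroke at J1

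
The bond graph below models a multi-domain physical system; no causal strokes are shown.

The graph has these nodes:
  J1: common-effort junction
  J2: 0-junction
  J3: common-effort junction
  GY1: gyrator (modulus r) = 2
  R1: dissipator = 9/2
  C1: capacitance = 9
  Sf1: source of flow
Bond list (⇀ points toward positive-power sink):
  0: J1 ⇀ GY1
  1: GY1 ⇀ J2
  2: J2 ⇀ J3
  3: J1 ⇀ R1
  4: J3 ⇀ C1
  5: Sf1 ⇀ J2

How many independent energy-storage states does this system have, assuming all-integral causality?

1  (C1 all integral)

b5 stroke→Sf1  (Sf1 (Sf) sets flow on bond)
b4 stroke→J3  (C1 integral (e out))
b2 stroke→J2  (common-e at J3 fixed by 4)
b1 stroke→GY1  (J2 effort already set via bond 2)
b0 stroke→GY1  (through GY1, causality inverts; strokes same side of GY1)
b3 stroke→J1  (J1: last free bond brings effort in)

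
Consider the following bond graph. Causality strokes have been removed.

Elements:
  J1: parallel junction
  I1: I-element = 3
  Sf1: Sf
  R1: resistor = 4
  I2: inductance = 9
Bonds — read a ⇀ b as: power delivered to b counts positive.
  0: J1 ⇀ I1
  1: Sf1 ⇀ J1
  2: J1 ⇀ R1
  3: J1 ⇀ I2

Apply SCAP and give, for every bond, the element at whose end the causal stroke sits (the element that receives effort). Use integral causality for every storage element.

β1 stroke at Sf1  (Sf1 fixes flow; stroke at Sf1)
β0 stroke at I1  (I1: I, integral causality)
β3 stroke at I2  (I2: I, integral causality)
β2 stroke at J1  (only one effort-in slot at J1)

b0 stroke→I1
b1 stroke→Sf1
b2 stroke→J1
b3 stroke→I2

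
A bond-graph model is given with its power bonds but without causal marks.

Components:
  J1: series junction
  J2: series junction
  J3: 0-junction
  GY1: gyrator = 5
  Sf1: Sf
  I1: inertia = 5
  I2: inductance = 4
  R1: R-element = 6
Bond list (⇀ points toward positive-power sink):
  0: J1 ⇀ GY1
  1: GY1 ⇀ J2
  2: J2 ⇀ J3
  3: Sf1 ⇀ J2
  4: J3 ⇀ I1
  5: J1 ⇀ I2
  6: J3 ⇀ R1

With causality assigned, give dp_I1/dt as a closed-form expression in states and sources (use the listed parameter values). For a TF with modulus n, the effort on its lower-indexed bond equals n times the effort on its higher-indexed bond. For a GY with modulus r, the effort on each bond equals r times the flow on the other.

β3 stroke→Sf1  (source Sf1 imposes f)
β1 stroke→J2  (common-f at J2 fixed by 3)
β2 stroke→J2  (J2 flow already set via bond 3)
β0 stroke→J1  (through GY1, causality inverts; strokes same side of GY1)
β5 stroke→I2  (closing 1-jn rule on J1)
β4 stroke→I1  (I1: I, integral causality)
β6 stroke→J3  (J3 needs exactly one e-in)

dp_I1/dt = 6*F_Sf1 - 6*p_I1/5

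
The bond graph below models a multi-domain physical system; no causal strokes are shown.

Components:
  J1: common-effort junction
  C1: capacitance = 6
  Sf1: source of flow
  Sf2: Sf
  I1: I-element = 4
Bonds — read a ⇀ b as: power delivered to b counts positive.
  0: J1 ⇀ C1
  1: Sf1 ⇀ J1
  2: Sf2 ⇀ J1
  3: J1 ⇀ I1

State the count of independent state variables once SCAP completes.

2  (C1, I1 all integral)

β1 →Sf1  (source Sf1 imposes f)
β2 →Sf2  (Sf2 (Sf) sets flow on bond)
β0 →J1  (C1: C, integral causality)
β3 →I1  (J1: bond 0 brought effort, rest push out)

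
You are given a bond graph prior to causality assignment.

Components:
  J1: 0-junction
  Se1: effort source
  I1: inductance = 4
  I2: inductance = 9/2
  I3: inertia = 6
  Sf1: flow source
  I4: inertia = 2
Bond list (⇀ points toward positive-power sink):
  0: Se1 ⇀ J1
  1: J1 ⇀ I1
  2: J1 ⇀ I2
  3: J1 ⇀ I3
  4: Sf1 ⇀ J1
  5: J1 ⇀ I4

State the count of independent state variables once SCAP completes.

b0 stroke at J1  (Se1 (Se) sets effort on bond)
b4 stroke at Sf1  (Sf1 fixes flow; stroke at Sf1)
b1 stroke at I1  (common-e at J1 fixed by 0)
b2 stroke at I2  (J1 effort already set via bond 0)
b3 stroke at I3  (J1 effort already set via bond 0)
b5 stroke at I4  (common-e at J1 fixed by 0)

4  (I1, I2, I3, I4 all integral)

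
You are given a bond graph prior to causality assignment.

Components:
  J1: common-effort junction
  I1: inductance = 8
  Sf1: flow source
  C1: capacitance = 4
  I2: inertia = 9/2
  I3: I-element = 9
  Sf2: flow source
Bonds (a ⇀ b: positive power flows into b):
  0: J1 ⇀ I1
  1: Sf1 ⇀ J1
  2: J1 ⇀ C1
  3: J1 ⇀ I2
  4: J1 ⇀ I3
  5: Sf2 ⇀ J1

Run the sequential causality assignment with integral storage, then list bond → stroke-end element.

b0 →I1
b1 →Sf1
b2 →J1
b3 →I2
b4 →I3
b5 →Sf2

bond 1 stroke at Sf1  (Sf1 (Sf) sets flow on bond)
bond 5 stroke at Sf2  (Sf2 (Sf) sets flow on bond)
bond 0 stroke at I1  (I1 integral (f out))
bond 2 stroke at J1  (C1 outputs effort q/C1)
bond 3 stroke at I2  (0-jn J1 has e-setter on 2)
bond 4 stroke at I3  (common-e at J1 fixed by 2)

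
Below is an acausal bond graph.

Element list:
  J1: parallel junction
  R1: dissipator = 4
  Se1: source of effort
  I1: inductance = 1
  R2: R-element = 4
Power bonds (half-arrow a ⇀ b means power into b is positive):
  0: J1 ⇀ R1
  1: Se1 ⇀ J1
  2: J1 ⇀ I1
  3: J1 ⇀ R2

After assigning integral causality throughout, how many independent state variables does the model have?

1  (I1 all integral)

b1 stroke at J1  (Se1: effort source, stroke at far end)
b0 stroke at R1  (0-jn J1 has e-setter on 1)
b2 stroke at I1  (common-e at J1 fixed by 1)
b3 stroke at R2  (0-jn J1 has e-setter on 1)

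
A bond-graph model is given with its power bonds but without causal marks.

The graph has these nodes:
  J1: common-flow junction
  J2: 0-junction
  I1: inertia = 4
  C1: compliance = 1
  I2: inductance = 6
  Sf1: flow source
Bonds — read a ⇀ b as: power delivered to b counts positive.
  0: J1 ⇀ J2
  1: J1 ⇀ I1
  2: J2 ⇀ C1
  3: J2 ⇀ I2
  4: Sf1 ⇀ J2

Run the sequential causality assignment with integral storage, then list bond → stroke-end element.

β0 →J1
β1 →I1
β2 →J2
β3 →I2
β4 →Sf1

b4 |Sf1  (Sf1 (Sf) sets flow on bond)
b1 |I1  (I1 outputs flow p/I1)
b0 |J1  (J1 flow already set via bond 1)
b2 |J2  (prefer integral on C1)
b3 |I2  (J2 effort already set via bond 2)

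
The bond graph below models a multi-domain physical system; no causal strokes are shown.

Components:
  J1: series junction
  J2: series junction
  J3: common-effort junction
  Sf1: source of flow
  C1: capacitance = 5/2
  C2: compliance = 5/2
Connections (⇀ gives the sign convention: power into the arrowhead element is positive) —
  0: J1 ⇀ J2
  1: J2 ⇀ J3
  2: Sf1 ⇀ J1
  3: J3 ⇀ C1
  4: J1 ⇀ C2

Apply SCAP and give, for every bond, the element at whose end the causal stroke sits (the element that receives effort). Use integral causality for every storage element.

b0 →J1
b1 →J2
b2 →Sf1
b3 →J3
b4 →J1

b2 stroke→Sf1  (Sf1: flow source, stroke at near end)
b0 stroke→J1  (J1: bond 2 brought flow, rest push out)
b4 stroke→J1  (J1 flow already set via bond 2)
b1 stroke→J2  (J2: bond 0 brought flow, rest push out)
b3 stroke→J3  (J3: last free bond brings effort in)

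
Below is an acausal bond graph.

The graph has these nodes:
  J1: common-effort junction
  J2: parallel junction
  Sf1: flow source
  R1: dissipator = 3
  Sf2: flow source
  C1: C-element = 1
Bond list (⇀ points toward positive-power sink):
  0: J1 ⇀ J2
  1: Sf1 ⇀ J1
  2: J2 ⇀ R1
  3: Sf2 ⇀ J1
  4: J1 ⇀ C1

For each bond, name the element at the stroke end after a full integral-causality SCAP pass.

#1 |Sf1  (Sf1 (Sf) sets flow on bond)
#3 |Sf2  (source Sf2 imposes f)
#4 |J1  (C1 integral (e out))
#0 |J2  (common-e at J1 fixed by 4)
#2 |R1  (J2: bond 0 brought effort, rest push out)

#0 →J2
#1 →Sf1
#2 →R1
#3 →Sf2
#4 →J1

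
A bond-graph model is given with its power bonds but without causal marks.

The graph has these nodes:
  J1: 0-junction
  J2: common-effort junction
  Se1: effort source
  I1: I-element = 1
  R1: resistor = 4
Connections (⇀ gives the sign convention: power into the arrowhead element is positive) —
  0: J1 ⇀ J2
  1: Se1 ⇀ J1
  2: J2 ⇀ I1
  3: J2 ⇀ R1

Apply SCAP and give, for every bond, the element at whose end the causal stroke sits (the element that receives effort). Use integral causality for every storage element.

#0 |J2
#1 |J1
#2 |I1
#3 |R1

#1 stroke at J1  (Se1 (Se) sets effort on bond)
#0 stroke at J2  (common-e at J1 fixed by 1)
#2 stroke at I1  (0-jn J2 has e-setter on 0)
#3 stroke at R1  (J2 effort already set via bond 0)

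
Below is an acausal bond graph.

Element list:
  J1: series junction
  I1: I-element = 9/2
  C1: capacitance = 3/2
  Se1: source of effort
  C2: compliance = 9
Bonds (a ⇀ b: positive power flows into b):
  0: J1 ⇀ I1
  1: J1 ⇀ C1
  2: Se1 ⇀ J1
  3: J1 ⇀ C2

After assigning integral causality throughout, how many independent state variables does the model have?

#2 stroke→J1  (Se1 (Se) sets effort on bond)
#0 stroke→I1  (I1: I, integral causality)
#1 stroke→J1  (common-f at J1 fixed by 0)
#3 stroke→J1  (1-jn J1 has f-setter on 0)

3  (C1, C2, I1 all integral)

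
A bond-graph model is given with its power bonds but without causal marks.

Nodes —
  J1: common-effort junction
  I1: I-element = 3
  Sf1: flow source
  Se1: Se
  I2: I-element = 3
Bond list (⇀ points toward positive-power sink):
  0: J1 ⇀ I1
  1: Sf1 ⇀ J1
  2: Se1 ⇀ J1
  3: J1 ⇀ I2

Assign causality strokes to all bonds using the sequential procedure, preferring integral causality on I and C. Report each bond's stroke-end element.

bond 1 →Sf1  (Sf1 (Sf) sets flow on bond)
bond 2 →J1  (Se1: effort source, stroke at far end)
bond 0 →I1  (J1 effort already set via bond 2)
bond 3 →I2  (0-jn J1 has e-setter on 2)

β0 stroke at I1
β1 stroke at Sf1
β2 stroke at J1
β3 stroke at I2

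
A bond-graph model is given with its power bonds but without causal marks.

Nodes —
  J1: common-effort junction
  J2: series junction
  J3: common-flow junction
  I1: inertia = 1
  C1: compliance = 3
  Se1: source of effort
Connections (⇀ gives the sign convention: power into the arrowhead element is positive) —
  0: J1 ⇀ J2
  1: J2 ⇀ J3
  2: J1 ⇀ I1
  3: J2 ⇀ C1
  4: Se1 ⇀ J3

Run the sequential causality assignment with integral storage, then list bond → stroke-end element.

β0 stroke→J1
β1 stroke→J2
β2 stroke→I1
β3 stroke→J2
β4 stroke→J3

#4 →J3  (Se1: effort source, stroke at far end)
#1 →J2  (J3: last free bond brings flow in)
#2 →I1  (I1 integral (f out))
#0 →J1  (only one effort-in slot at J1)
#3 →J2  (J2 flow already set via bond 0)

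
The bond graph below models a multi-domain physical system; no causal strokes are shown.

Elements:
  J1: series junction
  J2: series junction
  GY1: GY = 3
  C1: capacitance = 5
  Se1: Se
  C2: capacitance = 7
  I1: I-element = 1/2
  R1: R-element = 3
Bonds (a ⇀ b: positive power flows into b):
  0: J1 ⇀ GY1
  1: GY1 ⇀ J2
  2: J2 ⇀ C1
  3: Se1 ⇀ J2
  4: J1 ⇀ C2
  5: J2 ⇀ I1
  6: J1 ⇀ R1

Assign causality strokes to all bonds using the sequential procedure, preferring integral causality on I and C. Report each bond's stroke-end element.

b0 stroke→J1
b1 stroke→J2
b2 stroke→J2
b3 stroke→J2
b4 stroke→J1
b5 stroke→I1
b6 stroke→R1

β3 →J2  (Se1 (Se) sets effort on bond)
β2 →J2  (C1 outputs effort q/C1)
β4 →J1  (prefer integral on C2)
β5 →I1  (I1: I, integral causality)
β1 →J2  (J2: bond 5 brought flow, rest push out)
β0 →J1  (GY GY1: same side as bond 1)
β6 →R1  (closing 1-jn rule on J1)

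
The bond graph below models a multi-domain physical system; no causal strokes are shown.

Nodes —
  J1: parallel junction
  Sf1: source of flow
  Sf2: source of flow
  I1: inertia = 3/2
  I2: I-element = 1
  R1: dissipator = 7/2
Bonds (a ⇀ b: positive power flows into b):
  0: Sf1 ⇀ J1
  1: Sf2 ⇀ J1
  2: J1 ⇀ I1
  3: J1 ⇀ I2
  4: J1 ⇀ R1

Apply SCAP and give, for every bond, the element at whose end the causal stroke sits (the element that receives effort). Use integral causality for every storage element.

b0 stroke at Sf1
b1 stroke at Sf2
b2 stroke at I1
b3 stroke at I2
b4 stroke at J1

b0 |Sf1  (source Sf1 imposes f)
b1 |Sf2  (Sf2 (Sf) sets flow on bond)
b2 |I1  (I1: I, integral causality)
b3 |I2  (I2 outputs flow p/I2)
b4 |J1  (J1: last free bond brings effort in)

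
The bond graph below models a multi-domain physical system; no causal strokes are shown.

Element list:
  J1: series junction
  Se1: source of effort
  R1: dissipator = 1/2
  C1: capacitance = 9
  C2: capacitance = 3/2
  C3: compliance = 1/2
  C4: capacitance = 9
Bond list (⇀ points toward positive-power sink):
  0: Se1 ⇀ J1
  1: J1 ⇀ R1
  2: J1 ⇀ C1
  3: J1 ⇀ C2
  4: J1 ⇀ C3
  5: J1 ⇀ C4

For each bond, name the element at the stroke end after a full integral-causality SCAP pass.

bond 0 stroke at J1
bond 1 stroke at R1
bond 2 stroke at J1
bond 3 stroke at J1
bond 4 stroke at J1
bond 5 stroke at J1

#0 →J1  (source Se1 imposes e)
#2 →J1  (C1: C, integral causality)
#3 →J1  (C2: C, integral causality)
#4 →J1  (C3: C, integral causality)
#5 →J1  (C4 integral (e out))
#1 →R1  (J1: last free bond brings flow in)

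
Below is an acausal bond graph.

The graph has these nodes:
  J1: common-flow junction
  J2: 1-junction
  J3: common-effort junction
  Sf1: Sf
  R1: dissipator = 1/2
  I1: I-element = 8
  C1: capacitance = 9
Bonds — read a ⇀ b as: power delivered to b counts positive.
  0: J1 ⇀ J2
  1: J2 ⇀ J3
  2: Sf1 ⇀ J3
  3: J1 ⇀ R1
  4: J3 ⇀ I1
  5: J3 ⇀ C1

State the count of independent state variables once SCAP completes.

2  (C1, I1 all integral)

β2 →Sf1  (source Sf1 imposes f)
β4 →I1  (I1 outputs flow p/I1)
β5 →J3  (C1 integral (e out))
β1 →J2  (common-e at J3 fixed by 5)
β0 →J1  (J2 needs exactly one f-in)
β3 →R1  (only one flow-in slot at J1)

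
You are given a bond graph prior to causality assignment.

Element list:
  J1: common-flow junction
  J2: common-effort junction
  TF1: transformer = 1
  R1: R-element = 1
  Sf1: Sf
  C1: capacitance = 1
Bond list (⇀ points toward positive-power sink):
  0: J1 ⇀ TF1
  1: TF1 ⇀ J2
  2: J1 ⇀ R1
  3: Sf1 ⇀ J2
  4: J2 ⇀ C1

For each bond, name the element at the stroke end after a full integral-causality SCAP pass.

β0 →J1
β1 →TF1
β2 →R1
β3 →Sf1
β4 →J2

b3 |Sf1  (Sf1 (Sf) sets flow on bond)
b4 |J2  (prefer integral on C1)
b1 |TF1  (0-jn J2 has e-setter on 4)
b0 |J1  (TF TF1: opposite of bond 1)
b2 |R1  (J1: last free bond brings flow in)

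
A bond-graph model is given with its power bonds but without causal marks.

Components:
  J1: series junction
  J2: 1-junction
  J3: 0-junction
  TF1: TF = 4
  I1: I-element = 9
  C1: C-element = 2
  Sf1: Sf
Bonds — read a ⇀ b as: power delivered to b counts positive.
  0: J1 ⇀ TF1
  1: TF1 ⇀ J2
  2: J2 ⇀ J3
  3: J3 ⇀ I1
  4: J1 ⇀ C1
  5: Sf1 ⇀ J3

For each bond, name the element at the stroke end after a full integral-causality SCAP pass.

#0 →TF1
#1 →J2
#2 →J3
#3 →I1
#4 →J1
#5 →Sf1

b5 →Sf1  (Sf1 fixes flow; stroke at Sf1)
b3 →I1  (I1 outputs flow p/I1)
b2 →J3  (only one effort-in slot at J3)
b1 →J2  (1-jn J2 has f-setter on 2)
b0 →TF1  (TF1: transformer flips bond 1)
b4 →J1  (common-f at J1 fixed by 0)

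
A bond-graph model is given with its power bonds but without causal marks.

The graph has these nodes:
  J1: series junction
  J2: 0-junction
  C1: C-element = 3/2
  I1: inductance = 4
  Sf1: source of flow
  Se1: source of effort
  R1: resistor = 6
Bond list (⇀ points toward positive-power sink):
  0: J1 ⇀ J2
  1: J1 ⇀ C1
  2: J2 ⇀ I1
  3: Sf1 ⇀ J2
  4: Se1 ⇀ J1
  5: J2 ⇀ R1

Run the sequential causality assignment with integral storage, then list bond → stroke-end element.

bond 0 stroke at J2
bond 1 stroke at J1
bond 2 stroke at I1
bond 3 stroke at Sf1
bond 4 stroke at J1
bond 5 stroke at R1

β3 stroke→Sf1  (source Sf1 imposes f)
β4 stroke→J1  (Se1 (Se) sets effort on bond)
β1 stroke→J1  (prefer integral on C1)
β0 stroke→J2  (closing 1-jn rule on J1)
β2 stroke→I1  (J2: bond 0 brought effort, rest push out)
β5 stroke→R1  (J2: bond 0 brought effort, rest push out)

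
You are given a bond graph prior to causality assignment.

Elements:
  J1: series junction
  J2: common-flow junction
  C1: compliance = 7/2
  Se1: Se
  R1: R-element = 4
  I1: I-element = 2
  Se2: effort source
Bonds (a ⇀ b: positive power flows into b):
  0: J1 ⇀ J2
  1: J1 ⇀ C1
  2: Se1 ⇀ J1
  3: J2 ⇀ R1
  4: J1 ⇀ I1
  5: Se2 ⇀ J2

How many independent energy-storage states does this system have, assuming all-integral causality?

2  (C1, I1 all integral)

β2 stroke→J1  (source Se1 imposes e)
β5 stroke→J2  (Se2: effort source, stroke at far end)
β1 stroke→J1  (C1 outputs effort q/C1)
β4 stroke→I1  (I1 outputs flow p/I1)
β0 stroke→J1  (J1: bond 4 brought flow, rest push out)
β3 stroke→J2  (J2 flow already set via bond 0)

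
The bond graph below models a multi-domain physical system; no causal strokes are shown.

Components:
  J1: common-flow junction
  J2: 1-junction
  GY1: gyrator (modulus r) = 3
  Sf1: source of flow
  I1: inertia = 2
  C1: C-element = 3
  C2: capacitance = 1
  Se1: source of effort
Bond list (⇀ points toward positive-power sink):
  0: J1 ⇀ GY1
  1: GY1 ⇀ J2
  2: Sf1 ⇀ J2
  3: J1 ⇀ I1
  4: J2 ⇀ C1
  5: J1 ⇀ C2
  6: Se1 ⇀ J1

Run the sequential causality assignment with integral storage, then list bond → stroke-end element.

β0 →J1
β1 →J2
β2 →Sf1
β3 →I1
β4 →J2
β5 →J1
β6 →J1

b2 stroke at Sf1  (source Sf1 imposes f)
b6 stroke at J1  (Se1 fixes effort; stroke away)
b1 stroke at J2  (common-f at J2 fixed by 2)
b4 stroke at J2  (1-jn J2 has f-setter on 2)
b0 stroke at J1  (through GY1, causality inverts; strokes same side of GY1)
b3 stroke at I1  (I1 integral (f out))
b5 stroke at J1  (J1 flow already set via bond 3)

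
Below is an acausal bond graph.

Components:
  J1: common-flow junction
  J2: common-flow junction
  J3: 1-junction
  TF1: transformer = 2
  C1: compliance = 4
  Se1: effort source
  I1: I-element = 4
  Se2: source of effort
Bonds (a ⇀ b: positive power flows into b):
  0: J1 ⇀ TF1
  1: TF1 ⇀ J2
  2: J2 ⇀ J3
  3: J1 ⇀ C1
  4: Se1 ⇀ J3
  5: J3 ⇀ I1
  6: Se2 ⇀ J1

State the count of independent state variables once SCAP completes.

#4 |J3  (Se1: effort source, stroke at far end)
#6 |J1  (Se2: effort source, stroke at far end)
#3 |J1  (C1: C, integral causality)
#0 |TF1  (J1 needs exactly one f-in)
#1 |J2  (TF TF1: opposite of bond 0)
#2 |J3  (only one flow-in slot at J2)
#5 |I1  (closing 1-jn rule on J3)

2  (C1, I1 all integral)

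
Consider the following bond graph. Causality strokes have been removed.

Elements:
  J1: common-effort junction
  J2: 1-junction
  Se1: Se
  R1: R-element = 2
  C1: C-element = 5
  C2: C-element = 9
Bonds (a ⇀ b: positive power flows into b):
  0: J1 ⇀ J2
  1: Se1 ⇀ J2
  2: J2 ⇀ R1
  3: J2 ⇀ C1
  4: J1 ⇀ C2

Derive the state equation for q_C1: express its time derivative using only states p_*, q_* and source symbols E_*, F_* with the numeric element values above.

b1 stroke at J2  (Se1: effort source, stroke at far end)
b3 stroke at J2  (C1 integral (e out))
b4 stroke at J1  (C2: C, integral causality)
b0 stroke at J2  (common-e at J1 fixed by 4)
b2 stroke at R1  (J2: last free bond brings flow in)

dq_C1/dt = E_Se1/2 - q_C1/10 + q_C2/18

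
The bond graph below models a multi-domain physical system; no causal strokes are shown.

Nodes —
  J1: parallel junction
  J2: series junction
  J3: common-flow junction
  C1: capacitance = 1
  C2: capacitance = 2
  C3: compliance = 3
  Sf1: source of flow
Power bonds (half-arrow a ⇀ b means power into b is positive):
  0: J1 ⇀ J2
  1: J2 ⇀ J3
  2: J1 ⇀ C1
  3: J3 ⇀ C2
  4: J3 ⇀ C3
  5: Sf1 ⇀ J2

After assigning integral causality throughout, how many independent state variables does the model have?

3  (C1, C2, C3 all integral)

bond 5 |Sf1  (Sf1 (Sf) sets flow on bond)
bond 0 |J2  (J2: bond 5 brought flow, rest push out)
bond 1 |J2  (J2 flow already set via bond 5)
bond 3 |J3  (common-f at J3 fixed by 1)
bond 4 |J3  (1-jn J3 has f-setter on 1)
bond 2 |J1  (closing 0-jn rule on J1)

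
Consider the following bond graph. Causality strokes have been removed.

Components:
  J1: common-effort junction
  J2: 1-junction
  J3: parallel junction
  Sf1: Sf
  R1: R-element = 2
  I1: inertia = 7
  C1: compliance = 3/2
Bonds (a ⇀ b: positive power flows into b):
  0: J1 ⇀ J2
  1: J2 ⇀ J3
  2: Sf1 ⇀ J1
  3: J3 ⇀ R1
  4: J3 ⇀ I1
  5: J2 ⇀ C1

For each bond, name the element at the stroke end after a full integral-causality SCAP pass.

#0 stroke at J1
#1 stroke at J2
#2 stroke at Sf1
#3 stroke at J3
#4 stroke at I1
#5 stroke at J2

bond 2 stroke→Sf1  (Sf1 (Sf) sets flow on bond)
bond 0 stroke→J1  (J1: last free bond brings effort in)
bond 1 stroke→J2  (common-f at J2 fixed by 0)
bond 5 stroke→J2  (J2: bond 0 brought flow, rest push out)
bond 4 stroke→I1  (prefer integral on I1)
bond 3 stroke→J3  (only one effort-in slot at J3)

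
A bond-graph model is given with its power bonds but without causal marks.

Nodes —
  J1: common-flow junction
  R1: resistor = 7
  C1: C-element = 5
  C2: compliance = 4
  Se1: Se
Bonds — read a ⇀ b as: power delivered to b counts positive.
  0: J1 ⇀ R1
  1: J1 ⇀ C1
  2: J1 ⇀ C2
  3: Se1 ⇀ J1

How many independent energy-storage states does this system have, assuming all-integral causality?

b3 stroke at J1  (source Se1 imposes e)
b1 stroke at J1  (prefer integral on C1)
b2 stroke at J1  (prefer integral on C2)
b0 stroke at R1  (J1: last free bond brings flow in)

2  (C1, C2 all integral)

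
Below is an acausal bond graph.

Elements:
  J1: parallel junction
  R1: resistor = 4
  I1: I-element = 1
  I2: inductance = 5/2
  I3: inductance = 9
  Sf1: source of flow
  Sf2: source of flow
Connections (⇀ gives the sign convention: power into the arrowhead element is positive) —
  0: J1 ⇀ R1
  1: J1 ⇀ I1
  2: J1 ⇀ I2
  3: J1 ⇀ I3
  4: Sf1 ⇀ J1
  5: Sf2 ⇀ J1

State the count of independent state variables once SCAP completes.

b4 →Sf1  (Sf1: flow source, stroke at near end)
b5 →Sf2  (Sf2 (Sf) sets flow on bond)
b1 →I1  (prefer integral on I1)
b2 →I2  (I2: I, integral causality)
b3 →I3  (I3 outputs flow p/I3)
b0 →J1  (J1 needs exactly one e-in)

3  (I1, I2, I3 all integral)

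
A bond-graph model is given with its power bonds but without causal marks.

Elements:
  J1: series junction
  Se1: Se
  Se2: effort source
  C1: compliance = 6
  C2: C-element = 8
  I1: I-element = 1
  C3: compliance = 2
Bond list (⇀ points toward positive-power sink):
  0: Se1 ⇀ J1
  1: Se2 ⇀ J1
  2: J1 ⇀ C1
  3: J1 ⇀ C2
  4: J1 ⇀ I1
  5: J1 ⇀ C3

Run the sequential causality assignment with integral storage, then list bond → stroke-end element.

b0 stroke→J1  (Se1 (Se) sets effort on bond)
b1 stroke→J1  (Se2 fixes effort; stroke away)
b2 stroke→J1  (C1 outputs effort q/C1)
b3 stroke→J1  (prefer integral on C2)
b4 stroke→I1  (I1 integral (f out))
b5 stroke→J1  (J1 flow already set via bond 4)

bond 0 stroke→J1
bond 1 stroke→J1
bond 2 stroke→J1
bond 3 stroke→J1
bond 4 stroke→I1
bond 5 stroke→J1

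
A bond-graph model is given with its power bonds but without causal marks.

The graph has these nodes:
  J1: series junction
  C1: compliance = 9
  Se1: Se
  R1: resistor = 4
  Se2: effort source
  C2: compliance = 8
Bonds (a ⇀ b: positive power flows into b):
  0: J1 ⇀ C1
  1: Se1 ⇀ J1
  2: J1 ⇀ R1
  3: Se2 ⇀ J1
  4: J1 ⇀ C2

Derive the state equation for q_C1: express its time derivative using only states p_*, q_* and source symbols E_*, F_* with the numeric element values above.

bond 1 stroke→J1  (Se1 (Se) sets effort on bond)
bond 3 stroke→J1  (Se2 (Se) sets effort on bond)
bond 0 stroke→J1  (C1: C, integral causality)
bond 4 stroke→J1  (prefer integral on C2)
bond 2 stroke→R1  (J1 needs exactly one f-in)

dq_C1/dt = E_Se1/4 + E_Se2/4 - q_C1/36 - q_C2/32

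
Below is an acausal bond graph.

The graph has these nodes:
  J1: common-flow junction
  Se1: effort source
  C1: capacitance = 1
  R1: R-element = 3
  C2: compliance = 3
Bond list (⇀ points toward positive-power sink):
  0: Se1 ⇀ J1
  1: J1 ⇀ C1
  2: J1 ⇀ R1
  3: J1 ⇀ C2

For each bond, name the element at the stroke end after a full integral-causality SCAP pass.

#0 stroke at J1
#1 stroke at J1
#2 stroke at R1
#3 stroke at J1

bond 0 |J1  (Se1 fixes effort; stroke away)
bond 1 |J1  (C1 outputs effort q/C1)
bond 3 |J1  (C2 integral (e out))
bond 2 |R1  (closing 1-jn rule on J1)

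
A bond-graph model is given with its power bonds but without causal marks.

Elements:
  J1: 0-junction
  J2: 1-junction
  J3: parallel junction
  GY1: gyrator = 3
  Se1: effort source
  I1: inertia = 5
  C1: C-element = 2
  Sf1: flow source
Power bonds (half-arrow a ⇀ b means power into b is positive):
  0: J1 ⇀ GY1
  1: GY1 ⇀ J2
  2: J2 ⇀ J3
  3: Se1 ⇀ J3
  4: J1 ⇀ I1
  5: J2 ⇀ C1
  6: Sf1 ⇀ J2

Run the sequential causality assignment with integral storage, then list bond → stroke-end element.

b3 stroke at J3  (Se1 (Se) sets effort on bond)
b6 stroke at Sf1  (source Sf1 imposes f)
b1 stroke at J2  (1-jn J2 has f-setter on 6)
b2 stroke at J2  (J2 flow already set via bond 6)
b5 stroke at J2  (common-f at J2 fixed by 6)
b0 stroke at J1  (GY GY1: same side as bond 1)
b4 stroke at I1  (common-e at J1 fixed by 0)

bond 0 →J1
bond 1 →J2
bond 2 →J2
bond 3 →J3
bond 4 →I1
bond 5 →J2
bond 6 →Sf1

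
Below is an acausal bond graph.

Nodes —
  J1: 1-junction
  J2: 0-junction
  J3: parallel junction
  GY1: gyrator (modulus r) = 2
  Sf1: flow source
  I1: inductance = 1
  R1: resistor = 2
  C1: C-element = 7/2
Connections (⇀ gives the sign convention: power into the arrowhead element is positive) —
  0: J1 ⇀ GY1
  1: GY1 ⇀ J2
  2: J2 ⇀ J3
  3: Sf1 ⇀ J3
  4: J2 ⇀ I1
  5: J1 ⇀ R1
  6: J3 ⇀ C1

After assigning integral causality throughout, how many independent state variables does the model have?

β3 stroke→Sf1  (Sf1 fixes flow; stroke at Sf1)
β4 stroke→I1  (I1: I, integral causality)
β6 stroke→J3  (C1 outputs effort q/C1)
β2 stroke→J2  (0-jn J3 has e-setter on 6)
β1 stroke→GY1  (common-e at J2 fixed by 2)
β0 stroke→GY1  (through GY1, causality inverts; strokes same side of GY1)
β5 stroke→J1  (common-f at J1 fixed by 0)

2  (C1, I1 all integral)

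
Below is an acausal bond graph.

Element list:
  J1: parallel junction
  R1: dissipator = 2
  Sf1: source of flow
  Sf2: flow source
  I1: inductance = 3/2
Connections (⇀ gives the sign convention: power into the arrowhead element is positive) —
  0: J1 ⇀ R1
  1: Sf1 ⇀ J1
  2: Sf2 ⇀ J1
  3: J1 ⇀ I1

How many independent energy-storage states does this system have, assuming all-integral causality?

β1 stroke→Sf1  (Sf1: flow source, stroke at near end)
β2 stroke→Sf2  (Sf2: flow source, stroke at near end)
β3 stroke→I1  (I1: I, integral causality)
β0 stroke→J1  (J1: last free bond brings effort in)

1  (I1 all integral)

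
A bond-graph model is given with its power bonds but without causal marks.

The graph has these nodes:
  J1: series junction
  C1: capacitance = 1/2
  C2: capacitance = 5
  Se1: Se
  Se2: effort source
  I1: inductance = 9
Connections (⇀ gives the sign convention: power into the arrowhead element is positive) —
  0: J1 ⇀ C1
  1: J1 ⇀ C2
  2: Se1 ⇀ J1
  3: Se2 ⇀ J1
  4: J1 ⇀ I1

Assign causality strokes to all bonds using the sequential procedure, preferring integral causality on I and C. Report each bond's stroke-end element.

β0 |J1
β1 |J1
β2 |J1
β3 |J1
β4 |I1

b2 |J1  (Se1 (Se) sets effort on bond)
b3 |J1  (Se2 fixes effort; stroke away)
b0 |J1  (C1 integral (e out))
b1 |J1  (C2: C, integral causality)
b4 |I1  (only one flow-in slot at J1)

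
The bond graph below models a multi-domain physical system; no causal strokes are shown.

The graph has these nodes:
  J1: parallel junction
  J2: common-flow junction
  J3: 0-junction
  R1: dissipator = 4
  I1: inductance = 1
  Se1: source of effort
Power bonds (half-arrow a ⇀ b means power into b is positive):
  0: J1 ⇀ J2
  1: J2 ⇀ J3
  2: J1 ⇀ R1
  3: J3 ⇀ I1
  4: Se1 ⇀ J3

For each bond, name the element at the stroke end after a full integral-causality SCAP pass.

β0 →J1
β1 →J2
β2 →R1
β3 →I1
β4 →J3

b4 stroke at J3  (Se1: effort source, stroke at far end)
b1 stroke at J2  (J3: bond 4 brought effort, rest push out)
b3 stroke at I1  (J3: bond 4 brought effort, rest push out)
b0 stroke at J1  (only one flow-in slot at J2)
b2 stroke at R1  (common-e at J1 fixed by 0)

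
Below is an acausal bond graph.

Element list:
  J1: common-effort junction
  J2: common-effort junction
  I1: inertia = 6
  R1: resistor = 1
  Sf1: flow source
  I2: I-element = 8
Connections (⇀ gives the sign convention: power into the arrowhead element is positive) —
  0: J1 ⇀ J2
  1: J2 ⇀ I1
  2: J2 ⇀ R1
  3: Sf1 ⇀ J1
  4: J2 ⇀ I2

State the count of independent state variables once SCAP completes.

#3 stroke at Sf1  (Sf1: flow source, stroke at near end)
#0 stroke at J1  (closing 0-jn rule on J1)
#1 stroke at I1  (prefer integral on I1)
#4 stroke at I2  (I2 outputs flow p/I2)
#2 stroke at J2  (J2: last free bond brings effort in)

2  (I1, I2 all integral)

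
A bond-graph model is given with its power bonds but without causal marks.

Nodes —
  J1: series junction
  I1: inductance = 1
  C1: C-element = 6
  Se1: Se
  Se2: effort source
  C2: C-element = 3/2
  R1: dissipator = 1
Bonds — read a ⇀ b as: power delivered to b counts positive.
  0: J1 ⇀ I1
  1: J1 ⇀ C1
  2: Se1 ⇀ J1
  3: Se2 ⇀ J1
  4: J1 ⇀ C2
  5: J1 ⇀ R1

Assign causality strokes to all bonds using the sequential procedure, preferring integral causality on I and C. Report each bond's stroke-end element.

#0 stroke→I1
#1 stroke→J1
#2 stroke→J1
#3 stroke→J1
#4 stroke→J1
#5 stroke→J1

bond 2 →J1  (Se1 fixes effort; stroke away)
bond 3 →J1  (Se2 (Se) sets effort on bond)
bond 0 →I1  (I1 outputs flow p/I1)
bond 1 →J1  (J1 flow already set via bond 0)
bond 4 →J1  (J1: bond 0 brought flow, rest push out)
bond 5 →J1  (common-f at J1 fixed by 0)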